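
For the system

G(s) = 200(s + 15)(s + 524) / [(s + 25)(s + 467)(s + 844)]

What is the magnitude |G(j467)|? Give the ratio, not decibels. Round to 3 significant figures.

0.220

At s = jω = j467:
zero (s+15): 15 + j467 → |·| = √(15²+467²) = √218314 ≈ 467.24, ∠ = arctan(467/15) ≈ 88.16°
zero (s+524): 524 + j467 → |·| = √(524²+467²) = √492665 ≈ 701.9, ∠ = arctan(467/524) ≈ 41.71°
pole (s+25): 25 + j467 → |·| = √(25²+467²) = √218714 ≈ 467.67, ∠ = arctan(467/25) ≈ 86.94°
pole (s+467): 467 + j467 → |·| = √(467²+467²) = √436178 ≈ 660.44, ∠ = arctan(467/467) ≈ 45.00°
pole (s+844): 844 + j467 → |·| = √(844²+467²) = √930425 ≈ 964.59, ∠ = arctan(467/844) ≈ 28.96°
|G| = 200 · 3.2796e+05 / 2.9793e+08 ≈ 0.22016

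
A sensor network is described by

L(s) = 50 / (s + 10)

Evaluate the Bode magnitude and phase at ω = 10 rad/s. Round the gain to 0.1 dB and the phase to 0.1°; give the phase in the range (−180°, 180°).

At s = jω = j10:
pole (s+10): 10 + j10 → |·| = √(10²+10²) = √200 ≈ 14.142, ∠ = arctan(10/10) ≈ 45.00°
|L| = 50 / 14.142 ≈ 3.5356
Gain = 20 log₁₀(3.5356) ≈ 10.97 dB
∠L = 0.00° − 45.00° = -45.00°

11.0 dB, -45.0°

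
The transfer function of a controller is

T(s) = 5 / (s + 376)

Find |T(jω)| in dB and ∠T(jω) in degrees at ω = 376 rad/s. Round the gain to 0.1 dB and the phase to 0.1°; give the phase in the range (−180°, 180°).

-40.5 dB, -45.0°

At s = jω = j376:
pole (s+376): 376 + j376 → |·| = √(376²+376²) = √282752 ≈ 531.74, ∠ = arctan(376/376) ≈ 45.00°
|T| = 5 / 531.74 ≈ 0.0094031
Gain = 20 log₁₀(0.0094031) ≈ -40.53 dB
∠T = 0.00° − 45.00° = -45.00°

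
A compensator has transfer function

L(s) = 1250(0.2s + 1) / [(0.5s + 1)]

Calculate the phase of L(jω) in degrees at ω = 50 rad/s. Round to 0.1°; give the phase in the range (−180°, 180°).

At ω = 50 rad/s:
zero (1 + j50·0.2) = 1 + j10 → |·| ≈ 10.05, ∠ ≈ 84.29°
pole (1 + j50·0.5) = 1 + j25 → |·| ≈ 25.02, ∠ ≈ 87.71°
∠L = (84.29°) − (87.71°) = -3.42°

-3.4°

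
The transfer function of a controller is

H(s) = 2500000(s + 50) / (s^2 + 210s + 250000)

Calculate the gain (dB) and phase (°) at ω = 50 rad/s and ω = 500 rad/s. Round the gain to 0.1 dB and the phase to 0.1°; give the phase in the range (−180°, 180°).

ω = 50: 57.1 dB, 42.6°; ω = 500: 81.6 dB, -5.7°

At s = jω = j50:
zero (s+50): 50 + j50 → |·| = √(50²+50²) = √5000 ≈ 70.711, ∠ = arctan(50/50) ≈ 45.00°
quadratic: (j50)² + 210·j50 + 250000 = 247500 + j10500 → |·| ≈ 2.4772e+05, ∠ ≈ 2.43°
|H| = 2500000 · 70.711 / 2.4772e+05 ≈ 713.62
Gain = 20 log₁₀(713.62) ≈ 57.07 dB
∠H = 45.00° − 2.43° = 42.57°

At s = jω = j500:
zero (s+50): 50 + j500 → |·| = √(50²+500²) = √252500 ≈ 502.49, ∠ = arctan(500/50) ≈ 84.29°
quadratic: (j500)² + 210·j500 + 250000 = 0 + j105000 → |·| ≈ 1.05e+05, ∠ ≈ 90.00°
|H| = 2500000 · 502.49 / 1.05e+05 ≈ 11964
Gain = 20 log₁₀(11964) ≈ 81.56 dB
∠H = 84.29° − 90.00° = -5.71°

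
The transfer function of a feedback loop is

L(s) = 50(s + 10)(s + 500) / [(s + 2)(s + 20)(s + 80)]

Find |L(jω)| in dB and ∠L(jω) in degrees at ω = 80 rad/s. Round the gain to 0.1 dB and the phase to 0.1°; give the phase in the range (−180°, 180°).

8.7 dB, -117.6°

At s = jω = j80:
zero (s+10): 10 + j80 → |·| = √(10²+80²) = √6500 ≈ 80.623, ∠ = arctan(80/10) ≈ 82.87°
zero (s+500): 500 + j80 → |·| = √(500²+80²) = √256400 ≈ 506.36, ∠ = arctan(80/500) ≈ 9.09°
pole (s+2): 2 + j80 → |·| = √(2²+80²) = √6404 ≈ 80.025, ∠ = arctan(80/2) ≈ 88.57°
pole (s+20): 20 + j80 → |·| = √(20²+80²) = √6800 ≈ 82.462, ∠ = arctan(80/20) ≈ 75.96°
pole (s+80): 80 + j80 → |·| = √(80²+80²) = √12800 ≈ 113.14, ∠ = arctan(80/80) ≈ 45.00°
|L| = 50 · 40824 / 7.4661e+05 ≈ 2.734
Gain = 20 log₁₀(2.734) ≈ 8.74 dB
∠L = 91.96° − 209.53° = -117.57°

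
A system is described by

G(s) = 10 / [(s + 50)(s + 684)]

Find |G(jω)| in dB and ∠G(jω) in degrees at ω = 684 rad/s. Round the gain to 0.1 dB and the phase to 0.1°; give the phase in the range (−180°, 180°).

-96.4 dB, -130.8°

At s = jω = j684:
pole (s+50): 50 + j684 → |·| = √(50²+684²) = √470356 ≈ 685.83, ∠ = arctan(684/50) ≈ 85.82°
pole (s+684): 684 + j684 → |·| = √(684²+684²) = √935712 ≈ 967.32, ∠ = arctan(684/684) ≈ 45.00°
|G| = 10 / 6.6342e+05 ≈ 1.5073e-05
Gain = 20 log₁₀(1.5073e-05) ≈ -96.44 dB
∠G = 0.00° − 130.82° = -130.82°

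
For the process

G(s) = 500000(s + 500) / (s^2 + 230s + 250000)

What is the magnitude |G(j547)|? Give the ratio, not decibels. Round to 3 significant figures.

At s = jω = j547:
zero (s+500): 500 + j547 → |·| = √(500²+547²) = √549209 ≈ 741.09, ∠ = arctan(547/500) ≈ 47.57°
quadratic: (j547)² + 230·j547 + 250000 = -49209 + j125810 → |·| ≈ 1.3509e+05, ∠ ≈ 111.36°
|G| = 500000 · 741.09 / 1.3509e+05 ≈ 2742.9

2.74e+03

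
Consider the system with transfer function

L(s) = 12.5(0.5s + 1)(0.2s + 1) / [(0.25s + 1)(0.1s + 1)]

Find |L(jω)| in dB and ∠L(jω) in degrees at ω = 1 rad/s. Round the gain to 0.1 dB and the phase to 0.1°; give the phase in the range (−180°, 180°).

22.8 dB, 18.1°

At ω = 1 rad/s:
zero (1 + j1·0.5) = 1 + j0.5 → |·| ≈ 1.118, ∠ ≈ 26.57°
zero (1 + j1·0.2) = 1 + j0.2 → |·| ≈ 1.0198, ∠ ≈ 11.31°
pole (1 + j1·0.25) = 1 + j0.25 → |·| ≈ 1.0308, ∠ ≈ 14.04°
pole (1 + j1·0.1) = 1 + j0.1 → |·| ≈ 1.005, ∠ ≈ 5.71°
|L| = 12.5 · 1.118 · 1.0198 / (1.0308 · 1.005) ≈ 13.757
Gain = 20 log₁₀(13.757) ≈ 22.77 dB
∠L = (26.57° + 11.31°) − (14.04° + 5.71°) = 18.13°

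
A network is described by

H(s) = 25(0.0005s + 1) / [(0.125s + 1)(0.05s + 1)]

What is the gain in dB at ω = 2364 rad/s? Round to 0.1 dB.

-59.1 dB

At ω = 2364 rad/s:
zero (1 + j2364·0.0005) = 1 + j1.182 → |·| ≈ 1.5483, ∠ ≈ 49.77°
pole (1 + j2364·0.125) = 1 + j295.5 → |·| ≈ 295.5, ∠ ≈ 89.81°
pole (1 + j2364·0.05) = 1 + j118.2 → |·| ≈ 118.2, ∠ ≈ 89.52°
|H| = 25 · 1.5483 / (295.5 · 118.2) ≈ 0.0011082
Gain = 20 log₁₀(0.0011082) ≈ -59.11 dB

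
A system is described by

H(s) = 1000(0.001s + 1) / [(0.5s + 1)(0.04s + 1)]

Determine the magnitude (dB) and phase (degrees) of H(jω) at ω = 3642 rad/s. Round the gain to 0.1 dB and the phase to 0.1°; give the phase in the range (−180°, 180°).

-36.9 dB, -104.9°

At ω = 3642 rad/s:
zero (1 + j3642·0.001) = 1 + j3.642 → |·| ≈ 3.7768, ∠ ≈ 74.65°
pole (1 + j3642·0.5) = 1 + j1821 → |·| ≈ 1821, ∠ ≈ 89.97°
pole (1 + j3642·0.04) = 1 + j145.68 → |·| ≈ 145.68, ∠ ≈ 89.61°
|H| = 1000 · 3.7768 / (1821 · 145.68) ≈ 0.014237
Gain = 20 log₁₀(0.014237) ≈ -36.93 dB
∠H = (74.65°) − (89.97° + 89.61°) = -104.93°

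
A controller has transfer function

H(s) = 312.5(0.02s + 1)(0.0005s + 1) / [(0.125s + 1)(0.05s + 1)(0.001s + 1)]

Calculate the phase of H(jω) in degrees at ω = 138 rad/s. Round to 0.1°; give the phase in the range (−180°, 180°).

At ω = 138 rad/s:
zero (1 + j138·0.02) = 1 + j2.76 → |·| ≈ 2.9356, ∠ ≈ 70.08°
zero (1 + j138·0.0005) = 1 + j0.069 → |·| ≈ 1.0024, ∠ ≈ 3.95°
pole (1 + j138·0.125) = 1 + j17.25 → |·| ≈ 17.279, ∠ ≈ 86.68°
pole (1 + j138·0.05) = 1 + j6.9 → |·| ≈ 6.9721, ∠ ≈ 81.75°
pole (1 + j138·0.001) = 1 + j0.138 → |·| ≈ 1.0095, ∠ ≈ 7.86°
∠H = (70.08° + 3.95°) − (86.68° + 81.75° + 7.86°) = -102.26°

-102.3°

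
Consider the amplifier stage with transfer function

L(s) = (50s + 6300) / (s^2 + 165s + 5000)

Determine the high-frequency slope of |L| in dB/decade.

Each pole contributes −20 dB/decade at high frequency; each zero contributes +20 dB/decade.
Net: 1 zero(s) − 2 pole(s) → -20 dB/decade.

-20 dB/decade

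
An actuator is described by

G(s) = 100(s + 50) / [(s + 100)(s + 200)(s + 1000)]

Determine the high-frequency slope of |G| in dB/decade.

-40 dB/decade

Each pole contributes −20 dB/decade at high frequency; each zero contributes +20 dB/decade.
Net: 1 zero(s) − 3 pole(s) → -40 dB/decade.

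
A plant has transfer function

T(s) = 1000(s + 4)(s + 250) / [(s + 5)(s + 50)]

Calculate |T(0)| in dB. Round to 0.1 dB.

T(0) = 1000·4·250 / (5·50) = 4000
20 log₁₀(4000) ≈ 72.04 dB

72.0 dB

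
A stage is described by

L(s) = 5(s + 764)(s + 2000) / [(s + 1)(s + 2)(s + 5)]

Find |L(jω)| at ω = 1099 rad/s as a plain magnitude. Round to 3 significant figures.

0.0115

At s = jω = j1099:
zero (s+764): 764 + j1099 → |·| = √(764²+1099²) = √1791497 ≈ 1338.5, ∠ = arctan(1099/764) ≈ 55.19°
zero (s+2000): 2000 + j1099 → |·| = √(2000²+1099²) = √5207801 ≈ 2282.1, ∠ = arctan(1099/2000) ≈ 28.79°
pole (s+1): 1 + j1099 → |·| = √(1²+1099²) = √1207802 ≈ 1099, ∠ = arctan(1099/1) ≈ 89.95°
pole (s+2): 2 + j1099 → |·| = √(2²+1099²) = √1207805 ≈ 1099, ∠ = arctan(1099/2) ≈ 89.90°
pole (s+5): 5 + j1099 → |·| = √(5²+1099²) = √1207826 ≈ 1099, ∠ = arctan(1099/5) ≈ 89.74°
|L| = 5 · 3.0546e+06 / 1.3274e+09 ≈ 0.011506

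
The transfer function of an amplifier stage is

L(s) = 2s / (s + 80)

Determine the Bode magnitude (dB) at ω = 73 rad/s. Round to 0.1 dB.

2.6 dB

At s = jω = j73:
zero at origin: s = j73 → |·| = 73, ∠ = 90.00°
pole (s+80): 80 + j73 → |·| = √(80²+73²) = √11729 ≈ 108.3, ∠ = arctan(73/80) ≈ 42.38°
|L| = 2 · 73 / 108.3 ≈ 1.3481
Gain = 20 log₁₀(1.3481) ≈ 2.59 dB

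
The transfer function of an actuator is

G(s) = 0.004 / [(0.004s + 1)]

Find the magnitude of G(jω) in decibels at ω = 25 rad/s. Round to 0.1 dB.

-48.0 dB

At ω = 25 rad/s:
pole (1 + j25·0.004) = 1 + j0.1 → |·| ≈ 1.005, ∠ ≈ 5.71°
|G| = 0.004 · 1 / (1.005) ≈ 0.0039801
Gain = 20 log₁₀(0.0039801) ≈ -48.00 dB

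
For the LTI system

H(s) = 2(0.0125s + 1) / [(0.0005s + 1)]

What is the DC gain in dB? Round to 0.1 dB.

6.0 dB

H(0) = 2 · 1 / 1 = 2
20 log₁₀(2) ≈ 6.02 dB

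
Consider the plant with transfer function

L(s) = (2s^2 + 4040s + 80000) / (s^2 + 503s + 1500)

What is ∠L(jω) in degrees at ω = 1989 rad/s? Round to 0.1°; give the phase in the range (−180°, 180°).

-31.5°

Substitute s = j1989:
Numerator: 2(j1989)^2 + 4040(j1989) + 80000 = -7832242 + j8035560
Denominator: (j1989)^2 + 503(j1989) + 1500 = -3954621 + j1000467
|N| = √(7832242² + 8035560²) ≈ 1.1221e+07, ∠N ≈ 134.27°
|D| = √(3954621² + 1000467²) ≈ 4.0792e+06, ∠D ≈ 165.80°
∠L = 134.27° − 165.80° = -31.53°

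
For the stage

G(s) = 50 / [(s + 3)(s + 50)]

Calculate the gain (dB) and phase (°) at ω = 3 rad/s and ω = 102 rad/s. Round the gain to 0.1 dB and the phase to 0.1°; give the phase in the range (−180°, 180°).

ω = 3: -12.6 dB, -48.4°; ω = 102: -47.3 dB, -152.2°

At s = jω = j3:
pole (s+3): 3 + j3 → |·| = √(3²+3²) = √18 ≈ 4.2426, ∠ = arctan(3/3) ≈ 45.00°
pole (s+50): 50 + j3 → |·| = √(50²+3²) = √2509 ≈ 50.09, ∠ = arctan(3/50) ≈ 3.43°
|G| = 50 / 212.51 ≈ 0.23528
Gain = 20 log₁₀(0.23528) ≈ -12.57 dB
∠G = 0.00° − 48.43° = -48.43°

At s = jω = j102:
pole (s+3): 3 + j102 → |·| = √(3²+102²) = √10413 ≈ 102.04, ∠ = arctan(102/3) ≈ 88.32°
pole (s+50): 50 + j102 → |·| = √(50²+102²) = √12904 ≈ 113.6, ∠ = arctan(102/50) ≈ 63.89°
|G| = 50 / 11592 ≈ 0.0043133
Gain = 20 log₁₀(0.0043133) ≈ -47.30 dB
∠G = 0.00° − 152.21° = -152.21°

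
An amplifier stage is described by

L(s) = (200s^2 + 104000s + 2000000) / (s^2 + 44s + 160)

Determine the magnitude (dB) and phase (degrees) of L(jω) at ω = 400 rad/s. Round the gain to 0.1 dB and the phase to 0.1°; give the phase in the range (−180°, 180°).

Substitute s = j400:
Numerator: 200(j400)^2 + 104000(j400) + 2000000 = -30000000 + j41600000
Denominator: (j400)^2 + 44(j400) + 160 = -159840 + j17600
|N| = √(30000000² + 41600000²) ≈ 5.1289e+07, ∠N ≈ 125.80°
|D| = √(159840² + 17600²) ≈ 1.6081e+05, ∠D ≈ 173.72°
|L| = 5.1289e+07 / 1.6081e+05 ≈ 318.94
Gain = 20 log₁₀(318.94) ≈ 50.07 dB
∠L = 125.80° − 173.72° = -47.92°

50.1 dB, -47.9°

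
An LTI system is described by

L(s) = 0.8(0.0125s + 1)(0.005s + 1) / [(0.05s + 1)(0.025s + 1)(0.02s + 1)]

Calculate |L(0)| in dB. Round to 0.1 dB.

-1.9 dB

L(0) = 0.8 · 1 / 1 = 0.8
20 log₁₀(0.8) ≈ -1.94 dB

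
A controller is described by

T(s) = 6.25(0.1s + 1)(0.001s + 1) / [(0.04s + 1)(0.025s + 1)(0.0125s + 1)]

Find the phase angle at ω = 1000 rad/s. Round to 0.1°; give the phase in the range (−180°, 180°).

-127.3°

At ω = 1000 rad/s:
zero (1 + j1000·0.1) = 1 + j100 → |·| ≈ 100, ∠ ≈ 89.43°
zero (1 + j1000·0.001) = 1 + j1 → |·| ≈ 1.4142, ∠ ≈ 45.00°
pole (1 + j1000·0.04) = 1 + j40 → |·| ≈ 40.012, ∠ ≈ 88.57°
pole (1 + j1000·0.025) = 1 + j25 → |·| ≈ 25.02, ∠ ≈ 87.71°
pole (1 + j1000·0.0125) = 1 + j12.5 → |·| ≈ 12.54, ∠ ≈ 85.43°
∠T = (89.43° + 45.00°) − (88.57° + 87.71° + 85.43°) = -127.28°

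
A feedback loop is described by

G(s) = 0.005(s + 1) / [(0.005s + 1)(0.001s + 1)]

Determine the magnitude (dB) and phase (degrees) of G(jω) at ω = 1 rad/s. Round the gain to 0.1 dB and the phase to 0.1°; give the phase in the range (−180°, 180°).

At ω = 1 rad/s:
zero (1 + j1·1) = 1 + j1 → |·| ≈ 1.4142, ∠ ≈ 45.00°
pole (1 + j1·0.005) = 1 + j0.005 → |·| ≈ 1, ∠ ≈ 0.29°
pole (1 + j1·0.001) = 1 + j0.001 → |·| ≈ 1, ∠ ≈ 0.06°
|G| = 0.005 · 1.4142 / (1 · 1) ≈ 0.007071
Gain = 20 log₁₀(0.007071) ≈ -43.01 dB
∠G = (45.00°) − (0.29° + 0.06°) = 44.65°

-43.0 dB, 44.7°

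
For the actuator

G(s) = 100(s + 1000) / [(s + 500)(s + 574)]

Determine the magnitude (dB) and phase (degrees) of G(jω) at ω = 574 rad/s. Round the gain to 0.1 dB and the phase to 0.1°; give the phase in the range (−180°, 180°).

-14.6 dB, -64.1°

At s = jω = j574:
zero (s+1000): 1000 + j574 → |·| = √(1000²+574²) = √1329476 ≈ 1153, ∠ = arctan(574/1000) ≈ 29.86°
pole (s+500): 500 + j574 → |·| = √(500²+574²) = √579476 ≈ 761.23, ∠ = arctan(574/500) ≈ 48.94°
pole (s+574): 574 + j574 → |·| = √(574²+574²) = √658952 ≈ 811.76, ∠ = arctan(574/574) ≈ 45.00°
|G| = 100 · 1153 / 6.1794e+05 ≈ 0.18659
Gain = 20 log₁₀(0.18659) ≈ -14.58 dB
∠G = 29.86° − 93.94° = -64.08°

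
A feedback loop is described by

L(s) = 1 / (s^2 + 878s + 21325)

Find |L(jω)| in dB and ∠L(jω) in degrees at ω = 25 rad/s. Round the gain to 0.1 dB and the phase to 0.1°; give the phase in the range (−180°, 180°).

Substitute s = j25:
Numerator: 1 = 1 + j0
Denominator: (j25)^2 + 878(j25) + 21325 = 20700 + j21950
|N| = √(1² + 0²) ≈ 1, ∠N ≈ 0.00°
|D| = √(20700² + 21950²) ≈ 30171, ∠D ≈ 46.68°
|L| = 1 / 30171 ≈ 3.3144e-05
Gain = 20 log₁₀(3.3144e-05) ≈ -89.59 dB
∠L = 0.00° − 46.68° = -46.68°

-89.6 dB, -46.7°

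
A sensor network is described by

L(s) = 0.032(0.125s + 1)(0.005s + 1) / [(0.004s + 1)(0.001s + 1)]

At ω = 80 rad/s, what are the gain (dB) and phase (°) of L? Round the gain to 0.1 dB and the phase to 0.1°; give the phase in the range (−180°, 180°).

At ω = 80 rad/s:
zero (1 + j80·0.125) = 1 + j10 → |·| ≈ 10.05, ∠ ≈ 84.29°
zero (1 + j80·0.005) = 1 + j0.4 → |·| ≈ 1.077, ∠ ≈ 21.80°
pole (1 + j80·0.004) = 1 + j0.32 → |·| ≈ 1.05, ∠ ≈ 17.74°
pole (1 + j80·0.001) = 1 + j0.08 → |·| ≈ 1.0032, ∠ ≈ 4.57°
|L| = 0.032 · 10.05 · 1.077 / (1.05 · 1.0032) ≈ 0.32882
Gain = 20 log₁₀(0.32882) ≈ -9.66 dB
∠L = (84.29° + 21.80°) − (17.74° + 4.57°) = 83.78°

-9.7 dB, 83.8°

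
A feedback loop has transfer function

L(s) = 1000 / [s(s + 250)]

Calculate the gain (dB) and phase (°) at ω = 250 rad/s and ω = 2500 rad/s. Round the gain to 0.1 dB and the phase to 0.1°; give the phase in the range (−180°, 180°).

At s = jω = j250:
pole (s+250): 250 + j250 → |·| = √(250²+250²) = √125000 ≈ 353.55, ∠ = arctan(250/250) ≈ 45.00°
pole at origin: |s| = 250, ∠ = 90.00° (in denominator)
|L| = 1000 / 88388 ≈ 0.011314
Gain = 20 log₁₀(0.011314) ≈ -38.93 dB
∠L = 0.00° − 135.00° = -135.00°

At s = jω = j2500:
pole (s+250): 250 + j2500 → |·| = √(250²+2500²) = √6312500 ≈ 2512.5, ∠ = arctan(2500/250) ≈ 84.29°
pole at origin: |s| = 2500, ∠ = 90.00° (in denominator)
|L| = 1000 / 6.2812e+06 ≈ 0.00015921
Gain = 20 log₁₀(0.00015921) ≈ -75.96 dB
∠L = 0.00° − 174.29° = -174.29°

ω = 250: -38.9 dB, -135.0°; ω = 2500: -76.0 dB, -174.3°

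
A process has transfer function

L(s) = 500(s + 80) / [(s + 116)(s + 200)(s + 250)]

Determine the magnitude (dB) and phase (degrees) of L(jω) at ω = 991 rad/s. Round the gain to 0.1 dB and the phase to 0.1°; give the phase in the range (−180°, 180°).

At s = jω = j991:
zero (s+80): 80 + j991 → |·| = √(80²+991²) = √988481 ≈ 994.22, ∠ = arctan(991/80) ≈ 85.38°
pole (s+116): 116 + j991 → |·| = √(116²+991²) = √995537 ≈ 997.77, ∠ = arctan(991/116) ≈ 83.32°
pole (s+200): 200 + j991 → |·| = √(200²+991²) = √1022081 ≈ 1011, ∠ = arctan(991/200) ≈ 78.59°
pole (s+250): 250 + j991 → |·| = √(250²+991²) = √1044581 ≈ 1022, ∠ = arctan(991/250) ≈ 75.84°
|L| = 500 · 994.22 / 1.0309e+09 ≈ 0.00048221
Gain = 20 log₁₀(0.00048221) ≈ -66.34 dB
∠L = 85.38° − 237.75° = -152.37°

-66.3 dB, -152.4°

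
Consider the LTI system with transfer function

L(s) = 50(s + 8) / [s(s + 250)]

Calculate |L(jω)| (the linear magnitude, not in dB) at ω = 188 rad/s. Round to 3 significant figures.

At s = jω = j188:
zero (s+8): 8 + j188 → |·| = √(8²+188²) = √35408 ≈ 188.17, ∠ = arctan(188/8) ≈ 87.56°
pole (s+250): 250 + j188 → |·| = √(250²+188²) = √97844 ≈ 312.8, ∠ = arctan(188/250) ≈ 36.94°
pole at origin: |s| = 188, ∠ = 90.00° (in denominator)
|L| = 50 · 188.17 / 58806 ≈ 0.15999

0.160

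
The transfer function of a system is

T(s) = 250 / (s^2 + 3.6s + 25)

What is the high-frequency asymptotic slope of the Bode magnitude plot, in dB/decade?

Each pole contributes −20 dB/decade at high frequency; each zero contributes +20 dB/decade.
Net: 0 zero(s) − 2 pole(s) → -40 dB/decade.

-40 dB/decade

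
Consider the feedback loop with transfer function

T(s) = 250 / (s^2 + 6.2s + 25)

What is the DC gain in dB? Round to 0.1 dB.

20.0 dB

T(0) = 250 / 25 = 10
20 log₁₀(10) ≈ 20.00 dB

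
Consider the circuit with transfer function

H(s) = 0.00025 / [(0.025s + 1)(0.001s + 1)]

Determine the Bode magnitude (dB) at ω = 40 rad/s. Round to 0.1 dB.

At ω = 40 rad/s:
pole (1 + j40·0.025) = 1 + j1 → |·| ≈ 1.4142, ∠ ≈ 45.00°
pole (1 + j40·0.001) = 1 + j0.04 → |·| ≈ 1.0008, ∠ ≈ 2.29°
|H| = 0.00025 · 1 / (1.4142 · 1.0008) ≈ 0.00017664
Gain = 20 log₁₀(0.00017664) ≈ -75.06 dB

-75.1 dB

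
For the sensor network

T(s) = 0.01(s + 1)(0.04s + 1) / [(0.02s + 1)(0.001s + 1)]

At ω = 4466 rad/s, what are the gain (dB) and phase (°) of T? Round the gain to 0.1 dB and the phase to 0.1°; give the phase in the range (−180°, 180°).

25.8 dB, 12.9°

At ω = 4466 rad/s:
zero (1 + j4466·1) = 1 + j4466 → |·| ≈ 4466, ∠ ≈ 89.99°
zero (1 + j4466·0.04) = 1 + j178.64 → |·| ≈ 178.64, ∠ ≈ 89.68°
pole (1 + j4466·0.02) = 1 + j89.32 → |·| ≈ 89.326, ∠ ≈ 89.36°
pole (1 + j4466·0.001) = 1 + j4.466 → |·| ≈ 4.5766, ∠ ≈ 77.38°
|T| = 0.01 · 4466 · 178.64 / (89.326 · 4.5766) ≈ 19.515
Gain = 20 log₁₀(19.515) ≈ 25.81 dB
∠T = (89.99° + 89.68°) − (89.36° + 77.38°) = 12.93°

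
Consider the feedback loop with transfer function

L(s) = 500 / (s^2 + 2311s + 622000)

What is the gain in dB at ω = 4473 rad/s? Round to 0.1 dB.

-92.9 dB

Substitute s = j4473:
Numerator: 500 = 500 + j0
Denominator: (j4473)^2 + 2311(j4473) + 622000 = -19385729 + j10337103
|N| = √(500² + 0²) ≈ 500, ∠N ≈ 0.00°
|D| = √(19385729² + 10337103²) ≈ 2.197e+07, ∠D ≈ 151.93°
|L| = 500 / 2.197e+07 ≈ 2.2758e-05
Gain = 20 log₁₀(2.2758e-05) ≈ -92.86 dB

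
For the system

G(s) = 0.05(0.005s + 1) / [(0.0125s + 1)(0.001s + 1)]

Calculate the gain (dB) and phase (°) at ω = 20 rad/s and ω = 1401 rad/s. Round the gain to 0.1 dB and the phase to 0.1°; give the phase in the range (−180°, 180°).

At ω = 20 rad/s:
zero (1 + j20·0.005) = 1 + j0.1 → |·| ≈ 1.005, ∠ ≈ 5.71°
pole (1 + j20·0.0125) = 1 + j0.25 → |·| ≈ 1.0308, ∠ ≈ 14.04°
pole (1 + j20·0.001) = 1 + j0.02 → |·| ≈ 1.0002, ∠ ≈ 1.15°
|G| = 0.05 · 1.005 / (1.0308 · 1.0002) ≈ 0.048739
Gain = 20 log₁₀(0.048739) ≈ -26.24 dB
∠G = (5.71°) − (14.04° + 1.15°) = -9.48°

At ω = 1401 rad/s:
zero (1 + j1401·0.005) = 1 + j7.005 → |·| ≈ 7.076, ∠ ≈ 81.88°
pole (1 + j1401·0.0125) = 1 + j17.5125 → |·| ≈ 17.541, ∠ ≈ 86.73°
pole (1 + j1401·0.001) = 1 + j1.401 → |·| ≈ 1.7213, ∠ ≈ 54.48°
|G| = 0.05 · 7.076 / (17.541 · 1.7213) ≈ 0.011718
Gain = 20 log₁₀(0.011718) ≈ -38.62 dB
∠G = (81.88°) − (86.73° + 54.48°) = -59.33°

ω = 20: -26.2 dB, -9.5°; ω = 1401: -38.6 dB, -59.3°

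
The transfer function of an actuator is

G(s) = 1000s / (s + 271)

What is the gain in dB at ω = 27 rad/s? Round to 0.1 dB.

39.9 dB

At s = jω = j27:
zero at origin: s = j27 → |·| = 27, ∠ = 90.00°
pole (s+271): 271 + j27 → |·| = √(271²+27²) = √74170 ≈ 272.34, ∠ = arctan(27/271) ≈ 5.69°
|G| = 1000 · 27 / 272.34 ≈ 99.141
Gain = 20 log₁₀(99.141) ≈ 39.93 dB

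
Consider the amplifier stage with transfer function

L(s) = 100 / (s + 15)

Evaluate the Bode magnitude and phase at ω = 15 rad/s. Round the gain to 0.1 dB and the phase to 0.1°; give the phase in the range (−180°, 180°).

13.5 dB, -45.0°

Substitute s = j15:
Numerator: 100 = 100 + j0
Denominator: (j15) + 15 = 15 + j15
|N| = √(100² + 0²) ≈ 100, ∠N ≈ 0.00°
|D| = √(15² + 15²) ≈ 21.213, ∠D ≈ 45.00°
|L| = 100 / 21.213 ≈ 4.7141
Gain = 20 log₁₀(4.7141) ≈ 13.47 dB
∠L = 0.00° − 45.00° = -45.00°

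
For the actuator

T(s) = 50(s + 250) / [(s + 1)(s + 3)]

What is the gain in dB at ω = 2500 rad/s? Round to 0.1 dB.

At s = jω = j2500:
zero (s+250): 250 + j2500 → |·| = √(250²+2500²) = √6312500 ≈ 2512.5, ∠ = arctan(2500/250) ≈ 84.29°
pole (s+1): 1 + j2500 → |·| = √(1²+2500²) = √6250001 ≈ 2500, ∠ = arctan(2500/1) ≈ 89.98°
pole (s+3): 3 + j2500 → |·| = √(3²+2500²) = √6250009 ≈ 2500, ∠ = arctan(2500/3) ≈ 89.93°
|T| = 50 · 2512.5 / 6.25e+06 ≈ 0.0201
Gain = 20 log₁₀(0.0201) ≈ -33.94 dB

-33.9 dB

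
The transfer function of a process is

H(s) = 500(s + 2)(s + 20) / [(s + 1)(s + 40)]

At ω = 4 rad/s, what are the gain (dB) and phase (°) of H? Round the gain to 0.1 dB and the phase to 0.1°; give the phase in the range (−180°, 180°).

48.8 dB, -6.9°

At s = jω = j4:
zero (s+2): 2 + j4 → |·| = √(2²+4²) = √20 ≈ 4.4721, ∠ = arctan(4/2) ≈ 63.43°
zero (s+20): 20 + j4 → |·| = √(20²+4²) = √416 ≈ 20.396, ∠ = arctan(4/20) ≈ 11.31°
pole (s+1): 1 + j4 → |·| = √(1²+4²) = √17 ≈ 4.1231, ∠ = arctan(4/1) ≈ 75.96°
pole (s+40): 40 + j4 → |·| = √(40²+4²) = √1616 ≈ 40.2, ∠ = arctan(4/40) ≈ 5.71°
|H| = 500 · 91.213 / 165.75 ≈ 275.15
Gain = 20 log₁₀(275.15) ≈ 48.79 dB
∠H = 74.74° − 81.67° = -6.93°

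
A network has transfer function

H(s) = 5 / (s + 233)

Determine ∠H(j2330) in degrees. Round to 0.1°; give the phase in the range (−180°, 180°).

At s = jω = j2330:
pole (s+233): 233 + j2330 → |·| = √(233²+2330²) = √5483189 ≈ 2341.6, ∠ = arctan(2330/233) ≈ 84.29°
∠H = 0.00° − 84.29° = -84.29°

-84.3°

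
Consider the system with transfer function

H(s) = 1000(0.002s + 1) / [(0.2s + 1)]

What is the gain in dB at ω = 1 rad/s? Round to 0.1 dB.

59.8 dB

At ω = 1 rad/s:
zero (1 + j1·0.002) = 1 + j0.002 → |·| ≈ 1, ∠ ≈ 0.11°
pole (1 + j1·0.2) = 1 + j0.2 → |·| ≈ 1.0198, ∠ ≈ 11.31°
|H| = 1000 · 1 / (1.0198) ≈ 980.58
Gain = 20 log₁₀(980.58) ≈ 59.83 dB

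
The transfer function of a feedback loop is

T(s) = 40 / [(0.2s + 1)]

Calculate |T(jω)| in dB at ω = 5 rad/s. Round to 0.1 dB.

At ω = 5 rad/s:
pole (1 + j5·0.2) = 1 + j1 → |·| ≈ 1.4142, ∠ ≈ 45.00°
|T| = 40 · 1 / (1.4142) ≈ 28.285
Gain = 20 log₁₀(28.285) ≈ 29.03 dB

29.0 dB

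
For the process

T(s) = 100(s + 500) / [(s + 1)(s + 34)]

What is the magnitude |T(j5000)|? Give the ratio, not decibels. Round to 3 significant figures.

0.0201

At s = jω = j5000:
zero (s+500): 500 + j5000 → |·| = √(500²+5000²) = √25250000 ≈ 5024.9, ∠ = arctan(5000/500) ≈ 84.29°
pole (s+1): 1 + j5000 → |·| = √(1²+5000²) = √25000001 ≈ 5000, ∠ = arctan(5000/1) ≈ 89.99°
pole (s+34): 34 + j5000 → |·| = √(34²+5000²) = √25001156 ≈ 5000.1, ∠ = arctan(5000/34) ≈ 89.61°
|T| = 100 · 5024.9 / 2.5e+07 ≈ 0.0201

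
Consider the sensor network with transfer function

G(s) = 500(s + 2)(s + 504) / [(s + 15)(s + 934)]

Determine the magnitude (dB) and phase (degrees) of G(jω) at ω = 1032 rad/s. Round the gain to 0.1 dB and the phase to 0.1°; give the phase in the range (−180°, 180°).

At s = jω = j1032:
zero (s+2): 2 + j1032 → |·| = √(2²+1032²) = √1065028 ≈ 1032, ∠ = arctan(1032/2) ≈ 89.89°
zero (s+504): 504 + j1032 → |·| = √(504²+1032²) = √1319040 ≈ 1148.5, ∠ = arctan(1032/504) ≈ 63.97°
pole (s+15): 15 + j1032 → |·| = √(15²+1032²) = √1065249 ≈ 1032.1, ∠ = arctan(1032/15) ≈ 89.17°
pole (s+934): 934 + j1032 → |·| = √(934²+1032²) = √1937380 ≈ 1391.9, ∠ = arctan(1032/934) ≈ 47.85°
|G| = 500 · 1.1853e+06 / 1.4366e+06 ≈ 412.54
Gain = 20 log₁₀(412.54) ≈ 52.31 dB
∠G = 153.86° − 137.02° = 16.84°

52.3 dB, 16.8°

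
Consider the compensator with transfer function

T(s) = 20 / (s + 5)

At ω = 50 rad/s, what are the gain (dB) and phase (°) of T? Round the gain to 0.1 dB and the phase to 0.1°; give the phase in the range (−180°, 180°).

-8.0 dB, -84.3°

At s = jω = j50:
pole (s+5): 5 + j50 → |·| = √(5²+50²) = √2525 ≈ 50.249, ∠ = arctan(50/5) ≈ 84.29°
|T| = 20 / 50.249 ≈ 0.39802
Gain = 20 log₁₀(0.39802) ≈ -8.00 dB
∠T = 0.00° − 84.29° = -84.29°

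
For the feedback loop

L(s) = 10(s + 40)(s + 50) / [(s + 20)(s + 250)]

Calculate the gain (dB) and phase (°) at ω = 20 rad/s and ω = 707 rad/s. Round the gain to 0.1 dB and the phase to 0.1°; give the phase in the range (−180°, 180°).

At s = jω = j20:
zero (s+40): 40 + j20 → |·| = √(40²+20²) = √2000 ≈ 44.721, ∠ = arctan(20/40) ≈ 26.57°
zero (s+50): 50 + j20 → |·| = √(50²+20²) = √2900 ≈ 53.852, ∠ = arctan(20/50) ≈ 21.80°
pole (s+20): 20 + j20 → |·| = √(20²+20²) = √800 ≈ 28.284, ∠ = arctan(20/20) ≈ 45.00°
pole (s+250): 250 + j20 → |·| = √(250²+20²) = √62900 ≈ 250.8, ∠ = arctan(20/250) ≈ 4.57°
|L| = 10 · 2408.3 / 7093.6 ≈ 3.395
Gain = 20 log₁₀(3.395) ≈ 10.62 dB
∠L = 48.37° − 49.57° = -1.20°

At s = jω = j707:
zero (s+40): 40 + j707 → |·| = √(40²+707²) = √501449 ≈ 708.13, ∠ = arctan(707/40) ≈ 86.76°
zero (s+50): 50 + j707 → |·| = √(50²+707²) = √502349 ≈ 708.77, ∠ = arctan(707/50) ≈ 85.95°
pole (s+20): 20 + j707 → |·| = √(20²+707²) = √500249 ≈ 707.28, ∠ = arctan(707/20) ≈ 88.38°
pole (s+250): 250 + j707 → |·| = √(250²+707²) = √562349 ≈ 749.9, ∠ = arctan(707/250) ≈ 70.53°
|L| = 10 · 5.019e+05 / 5.3039e+05 ≈ 9.4628
Gain = 20 log₁₀(9.4628) ≈ 19.52 dB
∠L = 172.71° − 158.91° = 13.80°

ω = 20: 10.6 dB, -1.2°; ω = 707: 19.5 dB, 13.8°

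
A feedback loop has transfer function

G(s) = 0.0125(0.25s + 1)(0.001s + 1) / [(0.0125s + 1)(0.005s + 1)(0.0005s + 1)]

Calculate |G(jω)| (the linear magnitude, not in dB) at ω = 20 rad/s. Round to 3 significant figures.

At ω = 20 rad/s:
zero (1 + j20·0.25) = 1 + j5 → |·| ≈ 5.099, ∠ ≈ 78.69°
zero (1 + j20·0.001) = 1 + j0.02 → |·| ≈ 1.0002, ∠ ≈ 1.15°
pole (1 + j20·0.0125) = 1 + j0.25 → |·| ≈ 1.0308, ∠ ≈ 14.04°
pole (1 + j20·0.005) = 1 + j0.1 → |·| ≈ 1.005, ∠ ≈ 5.71°
pole (1 + j20·0.0005) = 1 + j0.01 → |·| ≈ 1, ∠ ≈ 0.57°
|G| = 0.0125 · 5.099 · 1.0002 / (1.0308 · 1.005 · 1) ≈ 0.061538

0.0615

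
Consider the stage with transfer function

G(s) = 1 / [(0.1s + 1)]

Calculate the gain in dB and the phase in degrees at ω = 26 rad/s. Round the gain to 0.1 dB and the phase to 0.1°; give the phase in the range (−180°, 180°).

-8.9 dB, -69.0°

At ω = 26 rad/s:
pole (1 + j26·0.1) = 1 + j2.6 → |·| ≈ 2.7857, ∠ ≈ 68.96°
|G| = 1 · 1 / (2.7857) ≈ 0.35898
Gain = 20 log₁₀(0.35898) ≈ -8.90 dB
∠G = (0°) − (68.96°) = -68.96°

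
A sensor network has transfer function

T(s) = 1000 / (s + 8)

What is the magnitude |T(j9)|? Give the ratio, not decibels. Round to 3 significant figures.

83.0

Substitute s = j9:
Numerator: 1000 = 1000 + j0
Denominator: (j9) + 8 = 8 + j9
|N| = √(1000² + 0²) ≈ 1000, ∠N ≈ 0.00°
|D| = √(8² + 9²) ≈ 12.042, ∠D ≈ 48.37°
|T| = 1000 / 12.042 ≈ 83.043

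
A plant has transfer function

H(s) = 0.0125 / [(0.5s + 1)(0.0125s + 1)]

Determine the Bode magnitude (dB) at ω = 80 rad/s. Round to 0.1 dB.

-73.1 dB

At ω = 80 rad/s:
pole (1 + j80·0.5) = 1 + j40 → |·| ≈ 40.012, ∠ ≈ 88.57°
pole (1 + j80·0.0125) = 1 + j1 → |·| ≈ 1.4142, ∠ ≈ 45.00°
|H| = 0.0125 · 1 / (40.012 · 1.4142) ≈ 0.00022091
Gain = 20 log₁₀(0.00022091) ≈ -73.12 dB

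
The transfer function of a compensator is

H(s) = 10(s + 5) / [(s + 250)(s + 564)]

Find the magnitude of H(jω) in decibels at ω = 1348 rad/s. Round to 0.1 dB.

-43.4 dB

At s = jω = j1348:
zero (s+5): 5 + j1348 → |·| = √(5²+1348²) = √1817129 ≈ 1348, ∠ = arctan(1348/5) ≈ 89.79°
pole (s+250): 250 + j1348 → |·| = √(250²+1348²) = √1879604 ≈ 1371, ∠ = arctan(1348/250) ≈ 79.49°
pole (s+564): 564 + j1348 → |·| = √(564²+1348²) = √2135200 ≈ 1461.2, ∠ = arctan(1348/564) ≈ 67.30°
|H| = 10 · 1348 / 2.0033e+06 ≈ 0.0067289
Gain = 20 log₁₀(0.0067289) ≈ -43.44 dB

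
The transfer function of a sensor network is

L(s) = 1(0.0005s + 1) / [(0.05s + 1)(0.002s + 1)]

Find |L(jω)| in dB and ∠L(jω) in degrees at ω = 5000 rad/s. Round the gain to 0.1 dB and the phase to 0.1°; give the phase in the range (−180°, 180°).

-59.4 dB, -105.9°

At ω = 5000 rad/s:
zero (1 + j5000·0.0005) = 1 + j2.5 → |·| ≈ 2.6926, ∠ ≈ 68.20°
pole (1 + j5000·0.05) = 1 + j250 → |·| ≈ 250, ∠ ≈ 89.77°
pole (1 + j5000·0.002) = 1 + j10 → |·| ≈ 10.05, ∠ ≈ 84.29°
|L| = 1 · 2.6926 / (250 · 10.05) ≈ 0.0010717
Gain = 20 log₁₀(0.0010717) ≈ -59.40 dB
∠L = (68.20°) − (89.77° + 84.29°) = -105.86°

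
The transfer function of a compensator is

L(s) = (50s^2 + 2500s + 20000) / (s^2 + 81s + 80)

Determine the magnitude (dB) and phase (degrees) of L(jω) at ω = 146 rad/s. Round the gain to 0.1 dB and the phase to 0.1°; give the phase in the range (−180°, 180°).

Substitute s = j146:
Numerator: 50(j146)^2 + 2500(j146) + 20000 = -1045800 + j365000
Denominator: (j146)^2 + 81(j146) + 80 = -21236 + j11826
|N| = √(1045800² + 365000²) ≈ 1.1077e+06, ∠N ≈ 160.76°
|D| = √(21236² + 11826²) ≈ 24307, ∠D ≈ 150.89°
|L| = 1.1077e+06 / 24307 ≈ 45.571
Gain = 20 log₁₀(45.571) ≈ 33.17 dB
∠L = 160.76° − 150.89° = 9.87°

33.2 dB, 9.9°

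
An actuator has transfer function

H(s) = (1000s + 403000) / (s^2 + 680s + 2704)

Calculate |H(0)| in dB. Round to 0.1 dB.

H(0) = 403000 / 2704 ≈ 149.04
20 log₁₀(149.04) ≈ 43.47 dB

43.5 dB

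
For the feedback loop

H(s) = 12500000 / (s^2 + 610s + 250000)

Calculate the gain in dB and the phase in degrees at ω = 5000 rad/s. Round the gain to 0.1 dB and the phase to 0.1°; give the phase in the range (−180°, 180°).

-6.0 dB, -173.0°

At s = jω = j5000:
quadratic: (j5000)² + 610·j5000 + 250000 = -24750000 + j3050000 → |·| ≈ 2.4937e+07, ∠ ≈ 172.97°
|H| = 12500000 / 2.4937e+07 ≈ 0.50126
Gain = 20 log₁₀(0.50126) ≈ -6.00 dB
∠H = 0.00° − 172.97° = -172.97°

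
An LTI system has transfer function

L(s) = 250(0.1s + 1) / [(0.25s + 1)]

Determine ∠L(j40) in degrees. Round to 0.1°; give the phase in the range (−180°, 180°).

At ω = 40 rad/s:
zero (1 + j40·0.1) = 1 + j4 → |·| ≈ 4.1231, ∠ ≈ 75.96°
pole (1 + j40·0.25) = 1 + j10 → |·| ≈ 10.05, ∠ ≈ 84.29°
∠L = (75.96°) − (84.29°) = -8.33°

-8.3°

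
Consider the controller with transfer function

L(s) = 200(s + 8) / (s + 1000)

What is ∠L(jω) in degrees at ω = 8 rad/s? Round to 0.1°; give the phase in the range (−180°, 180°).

At s = jω = j8:
zero (s+8): 8 + j8 → |·| = √(8²+8²) = √128 ≈ 11.314, ∠ = arctan(8/8) ≈ 45.00°
pole (s+1000): 1000 + j8 → |·| = √(1000²+8²) = √1000064 ≈ 1000, ∠ = arctan(8/1000) ≈ 0.46°
∠L = 45.00° − 0.46° = 44.54°

44.5°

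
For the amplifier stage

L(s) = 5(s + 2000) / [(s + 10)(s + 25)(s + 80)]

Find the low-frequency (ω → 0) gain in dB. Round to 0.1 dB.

-6.0 dB

L(0) = 5·2000 / (10·25·80) = 0.5
20 log₁₀(0.5) ≈ -6.02 dB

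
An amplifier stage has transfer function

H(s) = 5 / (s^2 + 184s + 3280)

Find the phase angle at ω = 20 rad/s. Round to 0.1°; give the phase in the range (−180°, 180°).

-52.0°

Substitute s = j20:
Numerator: 5 = 5 + j0
Denominator: (j20)^2 + 184(j20) + 3280 = 2880 + j3680
|N| = √(5² + 0²) ≈ 5, ∠N ≈ 0.00°
|D| = √(2880² + 3680²) ≈ 4673, ∠D ≈ 51.95°
∠H = 0.00° − 51.95° = -51.95°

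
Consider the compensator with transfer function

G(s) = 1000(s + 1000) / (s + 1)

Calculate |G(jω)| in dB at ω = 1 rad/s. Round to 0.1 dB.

117.0 dB

At s = jω = j1:
zero (s+1000): 1000 + j1 → |·| = √(1000²+1²) = √1000001 ≈ 1000, ∠ = arctan(1/1000) ≈ 0.06°
pole (s+1): 1 + j1 → |·| = √(1²+1²) = √2 ≈ 1.4142, ∠ = arctan(1/1) ≈ 45.00°
|G| = 1000 · 1000 / 1.4142 ≈ 7.0711e+05
Gain = 20 log₁₀(7.0711e+05) ≈ 116.99 dB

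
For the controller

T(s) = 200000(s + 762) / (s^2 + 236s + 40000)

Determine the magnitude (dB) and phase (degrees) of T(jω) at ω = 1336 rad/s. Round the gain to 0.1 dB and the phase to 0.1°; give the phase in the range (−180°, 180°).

44.8 dB, -109.5°

At s = jω = j1336:
zero (s+762): 762 + j1336 → |·| = √(762²+1336²) = √2365540 ≈ 1538, ∠ = arctan(1336/762) ≈ 60.30°
quadratic: (j1336)² + 236·j1336 + 40000 = -1744896 + j315296 → |·| ≈ 1.7732e+06, ∠ ≈ 169.76°
|T| = 200000 · 1538 / 1.7732e+06 ≈ 173.47
Gain = 20 log₁₀(173.47) ≈ 44.78 dB
∠T = 60.30° − 169.76° = -109.46°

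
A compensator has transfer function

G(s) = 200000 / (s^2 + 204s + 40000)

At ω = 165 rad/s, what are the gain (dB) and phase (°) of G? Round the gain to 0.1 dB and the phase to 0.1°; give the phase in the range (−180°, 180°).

At s = jω = j165:
quadratic: (j165)² + 204·j165 + 40000 = 12775 + j33660 → |·| ≈ 36003, ∠ ≈ 69.22°
|G| = 200000 / 36003 ≈ 5.5551
Gain = 20 log₁₀(5.5551) ≈ 14.89 dB
∠G = 0.00° − 69.22° = -69.22°

14.9 dB, -69.2°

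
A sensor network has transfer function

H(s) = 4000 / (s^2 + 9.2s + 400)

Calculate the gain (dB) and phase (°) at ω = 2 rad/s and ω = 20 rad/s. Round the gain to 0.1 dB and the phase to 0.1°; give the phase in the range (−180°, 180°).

ω = 2: 20.1 dB, -2.7°; ω = 20: 26.7 dB, -90.0°

At s = jω = j2:
quadratic: (j2)² + 9.2·j2 + 400 = 396 + j18.4 → |·| ≈ 396.43, ∠ ≈ 2.66°
|H| = 4000 / 396.43 ≈ 10.09
Gain = 20 log₁₀(10.09) ≈ 20.08 dB
∠H = 0.00° − 2.66° = -2.66°

At s = jω = j20:
quadratic: (j20)² + 9.2·j20 + 400 = 0 + j184 → |·| ≈ 184, ∠ ≈ 90.00°
|H| = 4000 / 184 ≈ 21.739
Gain = 20 log₁₀(21.739) ≈ 26.74 dB
∠H = 0.00° − 90.00° = -90.00°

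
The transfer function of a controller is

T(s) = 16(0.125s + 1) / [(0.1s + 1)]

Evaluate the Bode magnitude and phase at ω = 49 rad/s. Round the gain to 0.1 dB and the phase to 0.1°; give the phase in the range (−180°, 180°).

26.0 dB, 2.3°

At ω = 49 rad/s:
zero (1 + j49·0.125) = 1 + j6.125 → |·| ≈ 6.2061, ∠ ≈ 80.73°
pole (1 + j49·0.1) = 1 + j4.9 → |·| ≈ 5.001, ∠ ≈ 78.47°
|T| = 16 · 6.2061 / (5.001) ≈ 19.856
Gain = 20 log₁₀(19.856) ≈ 25.96 dB
∠T = (80.73°) − (78.47°) = 2.26°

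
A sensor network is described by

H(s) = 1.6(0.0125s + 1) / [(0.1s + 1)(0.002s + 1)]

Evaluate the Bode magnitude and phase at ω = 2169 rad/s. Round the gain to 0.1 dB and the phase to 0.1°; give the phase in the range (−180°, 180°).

At ω = 2169 rad/s:
zero (1 + j2169·0.0125) = 1 + j27.1125 → |·| ≈ 27.131, ∠ ≈ 87.89°
pole (1 + j2169·0.1) = 1 + j216.9 → |·| ≈ 216.9, ∠ ≈ 89.74°
pole (1 + j2169·0.002) = 1 + j4.338 → |·| ≈ 4.4518, ∠ ≈ 77.02°
|H| = 1.6 · 27.131 / (216.9 · 4.4518) ≈ 0.044956
Gain = 20 log₁₀(0.044956) ≈ -26.94 dB
∠H = (87.89°) − (89.74° + 77.02°) = -78.87°

-26.9 dB, -78.9°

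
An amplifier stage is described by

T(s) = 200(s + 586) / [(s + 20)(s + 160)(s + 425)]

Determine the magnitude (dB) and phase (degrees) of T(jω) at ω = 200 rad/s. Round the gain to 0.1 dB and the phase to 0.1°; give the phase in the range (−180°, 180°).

At s = jω = j200:
zero (s+586): 586 + j200 → |·| = √(586²+200²) = √383396 ≈ 619.19, ∠ = arctan(200/586) ≈ 18.84°
pole (s+20): 20 + j200 → |·| = √(20²+200²) = √40400 ≈ 201, ∠ = arctan(200/20) ≈ 84.29°
pole (s+160): 160 + j200 → |·| = √(160²+200²) = √65600 ≈ 256.12, ∠ = arctan(200/160) ≈ 51.34°
pole (s+425): 425 + j200 → |·| = √(425²+200²) = √220625 ≈ 469.71, ∠ = arctan(200/425) ≈ 25.20°
|T| = 200 · 619.19 / 2.4181e+07 ≈ 0.0051213
Gain = 20 log₁₀(0.0051213) ≈ -45.81 dB
∠T = 18.84° − 160.83° = -141.99°

-45.8 dB, -142.0°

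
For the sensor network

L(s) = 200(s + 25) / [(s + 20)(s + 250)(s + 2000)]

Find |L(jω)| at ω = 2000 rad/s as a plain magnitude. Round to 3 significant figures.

At s = jω = j2000:
zero (s+25): 25 + j2000 → |·| = √(25²+2000²) = √4000625 ≈ 2000.2, ∠ = arctan(2000/25) ≈ 89.28°
pole (s+20): 20 + j2000 → |·| = √(20²+2000²) = √4000400 ≈ 2000.1, ∠ = arctan(2000/20) ≈ 89.43°
pole (s+250): 250 + j2000 → |·| = √(250²+2000²) = √4062500 ≈ 2015.6, ∠ = arctan(2000/250) ≈ 82.87°
pole (s+2000): 2000 + j2000 → |·| = √(2000²+2000²) = √8000000 ≈ 2828.4, ∠ = arctan(2000/2000) ≈ 45.00°
|L| = 200 · 2000.2 / 1.1402e+10 ≈ 3.5085e-05

3.51e-05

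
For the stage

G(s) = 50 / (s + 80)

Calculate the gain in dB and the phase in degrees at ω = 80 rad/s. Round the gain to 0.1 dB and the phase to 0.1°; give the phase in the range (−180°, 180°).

Substitute s = j80:
Numerator: 50 = 50 + j0
Denominator: (j80) + 80 = 80 + j80
|N| = √(50² + 0²) ≈ 50, ∠N ≈ 0.00°
|D| = √(80² + 80²) ≈ 113.14, ∠D ≈ 45.00°
|G| = 50 / 113.14 ≈ 0.44193
Gain = 20 log₁₀(0.44193) ≈ -7.09 dB
∠G = 0.00° − 45.00° = -45.00°

-7.1 dB, -45.0°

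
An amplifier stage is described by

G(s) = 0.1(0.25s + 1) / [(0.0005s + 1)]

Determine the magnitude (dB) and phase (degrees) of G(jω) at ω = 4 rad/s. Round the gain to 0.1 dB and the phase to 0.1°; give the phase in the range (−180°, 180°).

At ω = 4 rad/s:
zero (1 + j4·0.25) = 1 + j1 → |·| ≈ 1.4142, ∠ ≈ 45.00°
pole (1 + j4·0.0005) = 1 + j0.002 → |·| ≈ 1, ∠ ≈ 0.11°
|G| = 0.1 · 1.4142 / (1) ≈ 0.14142
Gain = 20 log₁₀(0.14142) ≈ -16.99 dB
∠G = (45.00°) − (0.11°) = 44.89°

-17.0 dB, 44.9°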